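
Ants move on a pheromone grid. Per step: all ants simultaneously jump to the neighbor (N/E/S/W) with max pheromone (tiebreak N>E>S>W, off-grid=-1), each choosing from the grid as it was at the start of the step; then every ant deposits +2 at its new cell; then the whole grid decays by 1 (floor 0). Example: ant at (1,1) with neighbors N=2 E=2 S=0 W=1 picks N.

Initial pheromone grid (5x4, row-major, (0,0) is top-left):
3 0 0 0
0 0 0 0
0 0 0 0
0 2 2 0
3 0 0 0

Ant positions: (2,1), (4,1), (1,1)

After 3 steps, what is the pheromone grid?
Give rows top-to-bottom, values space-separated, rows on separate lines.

After step 1: ants at (3,1),(4,0),(0,1)
  2 1 0 0
  0 0 0 0
  0 0 0 0
  0 3 1 0
  4 0 0 0
After step 2: ants at (3,2),(3,0),(0,0)
  3 0 0 0
  0 0 0 0
  0 0 0 0
  1 2 2 0
  3 0 0 0
After step 3: ants at (3,1),(4,0),(0,1)
  2 1 0 0
  0 0 0 0
  0 0 0 0
  0 3 1 0
  4 0 0 0

2 1 0 0
0 0 0 0
0 0 0 0
0 3 1 0
4 0 0 0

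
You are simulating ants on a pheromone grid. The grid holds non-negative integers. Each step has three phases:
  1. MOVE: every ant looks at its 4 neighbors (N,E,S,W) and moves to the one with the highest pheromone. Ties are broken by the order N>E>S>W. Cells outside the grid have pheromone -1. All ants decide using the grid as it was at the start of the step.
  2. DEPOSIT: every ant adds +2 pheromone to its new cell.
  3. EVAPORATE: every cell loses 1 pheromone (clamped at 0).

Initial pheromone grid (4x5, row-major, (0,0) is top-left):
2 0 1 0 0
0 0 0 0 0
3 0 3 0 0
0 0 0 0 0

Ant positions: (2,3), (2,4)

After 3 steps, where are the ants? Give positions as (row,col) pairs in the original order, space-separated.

Step 1: ant0:(2,3)->W->(2,2) | ant1:(2,4)->N->(1,4)
  grid max=4 at (2,2)
Step 2: ant0:(2,2)->N->(1,2) | ant1:(1,4)->N->(0,4)
  grid max=3 at (2,2)
Step 3: ant0:(1,2)->S->(2,2) | ant1:(0,4)->S->(1,4)
  grid max=4 at (2,2)

(2,2) (1,4)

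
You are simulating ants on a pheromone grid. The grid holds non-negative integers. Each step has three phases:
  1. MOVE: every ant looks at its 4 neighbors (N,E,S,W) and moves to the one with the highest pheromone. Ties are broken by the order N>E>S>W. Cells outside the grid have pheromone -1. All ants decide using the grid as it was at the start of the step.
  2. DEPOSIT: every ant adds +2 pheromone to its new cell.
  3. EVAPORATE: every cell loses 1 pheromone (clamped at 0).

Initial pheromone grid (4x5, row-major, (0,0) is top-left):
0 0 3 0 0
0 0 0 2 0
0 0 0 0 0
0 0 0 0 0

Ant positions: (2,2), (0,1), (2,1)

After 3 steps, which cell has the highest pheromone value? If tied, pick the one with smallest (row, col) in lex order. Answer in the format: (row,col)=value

Step 1: ant0:(2,2)->N->(1,2) | ant1:(0,1)->E->(0,2) | ant2:(2,1)->N->(1,1)
  grid max=4 at (0,2)
Step 2: ant0:(1,2)->N->(0,2) | ant1:(0,2)->S->(1,2) | ant2:(1,1)->E->(1,2)
  grid max=5 at (0,2)
Step 3: ant0:(0,2)->S->(1,2) | ant1:(1,2)->N->(0,2) | ant2:(1,2)->N->(0,2)
  grid max=8 at (0,2)
Final grid:
  0 0 8 0 0
  0 0 5 0 0
  0 0 0 0 0
  0 0 0 0 0
Max pheromone 8 at (0,2)

Answer: (0,2)=8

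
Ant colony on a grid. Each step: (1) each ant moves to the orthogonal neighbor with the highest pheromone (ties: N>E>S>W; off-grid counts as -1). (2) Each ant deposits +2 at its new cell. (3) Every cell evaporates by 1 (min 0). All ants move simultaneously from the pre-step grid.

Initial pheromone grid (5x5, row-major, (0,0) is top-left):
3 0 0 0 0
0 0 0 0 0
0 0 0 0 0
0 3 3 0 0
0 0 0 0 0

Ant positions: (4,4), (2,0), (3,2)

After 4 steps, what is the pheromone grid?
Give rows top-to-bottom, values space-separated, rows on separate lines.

After step 1: ants at (3,4),(1,0),(3,1)
  2 0 0 0 0
  1 0 0 0 0
  0 0 0 0 0
  0 4 2 0 1
  0 0 0 0 0
After step 2: ants at (2,4),(0,0),(3,2)
  3 0 0 0 0
  0 0 0 0 0
  0 0 0 0 1
  0 3 3 0 0
  0 0 0 0 0
After step 3: ants at (1,4),(0,1),(3,1)
  2 1 0 0 0
  0 0 0 0 1
  0 0 0 0 0
  0 4 2 0 0
  0 0 0 0 0
After step 4: ants at (0,4),(0,0),(3,2)
  3 0 0 0 1
  0 0 0 0 0
  0 0 0 0 0
  0 3 3 0 0
  0 0 0 0 0

3 0 0 0 1
0 0 0 0 0
0 0 0 0 0
0 3 3 0 0
0 0 0 0 0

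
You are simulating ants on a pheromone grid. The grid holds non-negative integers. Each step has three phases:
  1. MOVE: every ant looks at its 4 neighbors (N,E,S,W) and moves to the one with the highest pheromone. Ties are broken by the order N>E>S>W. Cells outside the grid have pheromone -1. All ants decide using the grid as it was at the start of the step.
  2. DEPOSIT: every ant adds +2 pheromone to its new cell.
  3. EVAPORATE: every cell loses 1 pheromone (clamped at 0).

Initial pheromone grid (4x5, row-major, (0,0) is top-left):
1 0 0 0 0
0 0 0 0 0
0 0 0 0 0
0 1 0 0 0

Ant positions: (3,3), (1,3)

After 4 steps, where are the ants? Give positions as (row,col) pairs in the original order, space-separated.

Step 1: ant0:(3,3)->N->(2,3) | ant1:(1,3)->N->(0,3)
  grid max=1 at (0,3)
Step 2: ant0:(2,3)->N->(1,3) | ant1:(0,3)->E->(0,4)
  grid max=1 at (0,4)
Step 3: ant0:(1,3)->N->(0,3) | ant1:(0,4)->S->(1,4)
  grid max=1 at (0,3)
Step 4: ant0:(0,3)->E->(0,4) | ant1:(1,4)->N->(0,4)
  grid max=3 at (0,4)

(0,4) (0,4)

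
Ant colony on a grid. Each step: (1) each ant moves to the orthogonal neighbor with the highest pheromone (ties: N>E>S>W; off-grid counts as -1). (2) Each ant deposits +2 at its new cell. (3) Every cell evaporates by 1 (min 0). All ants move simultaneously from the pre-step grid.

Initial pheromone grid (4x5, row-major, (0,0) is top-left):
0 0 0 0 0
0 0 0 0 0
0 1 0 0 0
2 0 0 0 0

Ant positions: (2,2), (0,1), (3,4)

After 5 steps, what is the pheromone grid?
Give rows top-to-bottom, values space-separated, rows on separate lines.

After step 1: ants at (2,1),(0,2),(2,4)
  0 0 1 0 0
  0 0 0 0 0
  0 2 0 0 1
  1 0 0 0 0
After step 2: ants at (1,1),(0,3),(1,4)
  0 0 0 1 0
  0 1 0 0 1
  0 1 0 0 0
  0 0 0 0 0
After step 3: ants at (2,1),(0,4),(0,4)
  0 0 0 0 3
  0 0 0 0 0
  0 2 0 0 0
  0 0 0 0 0
After step 4: ants at (1,1),(1,4),(1,4)
  0 0 0 0 2
  0 1 0 0 3
  0 1 0 0 0
  0 0 0 0 0
After step 5: ants at (2,1),(0,4),(0,4)
  0 0 0 0 5
  0 0 0 0 2
  0 2 0 0 0
  0 0 0 0 0

0 0 0 0 5
0 0 0 0 2
0 2 0 0 0
0 0 0 0 0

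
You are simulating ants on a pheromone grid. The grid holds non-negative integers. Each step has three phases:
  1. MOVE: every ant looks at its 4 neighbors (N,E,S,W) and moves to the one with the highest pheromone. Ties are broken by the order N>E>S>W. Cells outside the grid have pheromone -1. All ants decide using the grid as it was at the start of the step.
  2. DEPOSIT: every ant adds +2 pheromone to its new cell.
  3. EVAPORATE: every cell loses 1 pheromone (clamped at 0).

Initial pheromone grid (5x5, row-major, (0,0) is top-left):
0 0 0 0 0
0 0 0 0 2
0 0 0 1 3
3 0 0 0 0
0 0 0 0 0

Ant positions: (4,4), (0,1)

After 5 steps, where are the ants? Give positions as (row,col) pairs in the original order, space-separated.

Step 1: ant0:(4,4)->N->(3,4) | ant1:(0,1)->E->(0,2)
  grid max=2 at (2,4)
Step 2: ant0:(3,4)->N->(2,4) | ant1:(0,2)->E->(0,3)
  grid max=3 at (2,4)
Step 3: ant0:(2,4)->N->(1,4) | ant1:(0,3)->E->(0,4)
  grid max=2 at (2,4)
Step 4: ant0:(1,4)->S->(2,4) | ant1:(0,4)->S->(1,4)
  grid max=3 at (2,4)
Step 5: ant0:(2,4)->N->(1,4) | ant1:(1,4)->S->(2,4)
  grid max=4 at (2,4)

(1,4) (2,4)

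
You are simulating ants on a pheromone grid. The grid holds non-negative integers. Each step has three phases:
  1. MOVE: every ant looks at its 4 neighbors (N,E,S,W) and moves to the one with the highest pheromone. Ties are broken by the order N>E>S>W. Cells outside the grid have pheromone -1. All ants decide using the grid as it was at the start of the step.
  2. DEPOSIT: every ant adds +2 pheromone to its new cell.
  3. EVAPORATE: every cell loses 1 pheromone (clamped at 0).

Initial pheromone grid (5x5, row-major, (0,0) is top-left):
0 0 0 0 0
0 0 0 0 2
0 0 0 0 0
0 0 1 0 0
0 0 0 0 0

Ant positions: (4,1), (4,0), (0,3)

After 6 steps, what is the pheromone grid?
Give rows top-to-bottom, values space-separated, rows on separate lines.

After step 1: ants at (3,1),(3,0),(0,4)
  0 0 0 0 1
  0 0 0 0 1
  0 0 0 0 0
  1 1 0 0 0
  0 0 0 0 0
After step 2: ants at (3,0),(3,1),(1,4)
  0 0 0 0 0
  0 0 0 0 2
  0 0 0 0 0
  2 2 0 0 0
  0 0 0 0 0
After step 3: ants at (3,1),(3,0),(0,4)
  0 0 0 0 1
  0 0 0 0 1
  0 0 0 0 0
  3 3 0 0 0
  0 0 0 0 0
After step 4: ants at (3,0),(3,1),(1,4)
  0 0 0 0 0
  0 0 0 0 2
  0 0 0 0 0
  4 4 0 0 0
  0 0 0 0 0
After step 5: ants at (3,1),(3,0),(0,4)
  0 0 0 0 1
  0 0 0 0 1
  0 0 0 0 0
  5 5 0 0 0
  0 0 0 0 0
After step 6: ants at (3,0),(3,1),(1,4)
  0 0 0 0 0
  0 0 0 0 2
  0 0 0 0 0
  6 6 0 0 0
  0 0 0 0 0

0 0 0 0 0
0 0 0 0 2
0 0 0 0 0
6 6 0 0 0
0 0 0 0 0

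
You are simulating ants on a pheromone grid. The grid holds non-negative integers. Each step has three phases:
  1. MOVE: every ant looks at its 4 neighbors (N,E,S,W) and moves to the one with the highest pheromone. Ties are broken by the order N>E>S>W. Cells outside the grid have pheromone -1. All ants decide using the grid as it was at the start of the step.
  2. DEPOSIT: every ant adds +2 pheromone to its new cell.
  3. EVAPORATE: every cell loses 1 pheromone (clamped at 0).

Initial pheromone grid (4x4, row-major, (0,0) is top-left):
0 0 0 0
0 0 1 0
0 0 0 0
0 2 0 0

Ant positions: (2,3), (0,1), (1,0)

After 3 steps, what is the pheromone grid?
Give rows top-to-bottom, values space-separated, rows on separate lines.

After step 1: ants at (1,3),(0,2),(0,0)
  1 0 1 0
  0 0 0 1
  0 0 0 0
  0 1 0 0
After step 2: ants at (0,3),(0,3),(0,1)
  0 1 0 3
  0 0 0 0
  0 0 0 0
  0 0 0 0
After step 3: ants at (1,3),(1,3),(0,2)
  0 0 1 2
  0 0 0 3
  0 0 0 0
  0 0 0 0

0 0 1 2
0 0 0 3
0 0 0 0
0 0 0 0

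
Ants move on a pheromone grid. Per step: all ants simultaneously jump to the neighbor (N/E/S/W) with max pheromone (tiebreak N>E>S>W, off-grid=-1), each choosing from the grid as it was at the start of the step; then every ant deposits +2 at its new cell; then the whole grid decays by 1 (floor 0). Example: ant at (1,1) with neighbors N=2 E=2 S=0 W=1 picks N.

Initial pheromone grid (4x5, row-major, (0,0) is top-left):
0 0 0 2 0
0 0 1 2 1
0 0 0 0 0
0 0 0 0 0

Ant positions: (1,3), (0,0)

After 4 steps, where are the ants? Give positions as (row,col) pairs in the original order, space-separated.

Step 1: ant0:(1,3)->N->(0,3) | ant1:(0,0)->E->(0,1)
  grid max=3 at (0,3)
Step 2: ant0:(0,3)->S->(1,3) | ant1:(0,1)->E->(0,2)
  grid max=2 at (0,3)
Step 3: ant0:(1,3)->N->(0,3) | ant1:(0,2)->E->(0,3)
  grid max=5 at (0,3)
Step 4: ant0:(0,3)->S->(1,3) | ant1:(0,3)->S->(1,3)
  grid max=4 at (0,3)

(1,3) (1,3)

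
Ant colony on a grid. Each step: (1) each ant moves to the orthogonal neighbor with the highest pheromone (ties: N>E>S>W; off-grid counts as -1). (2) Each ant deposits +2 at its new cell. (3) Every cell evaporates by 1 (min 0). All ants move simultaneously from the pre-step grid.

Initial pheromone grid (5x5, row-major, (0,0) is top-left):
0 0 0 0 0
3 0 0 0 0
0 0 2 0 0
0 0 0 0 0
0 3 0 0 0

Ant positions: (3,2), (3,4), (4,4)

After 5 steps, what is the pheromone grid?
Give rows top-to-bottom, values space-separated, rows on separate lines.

After step 1: ants at (2,2),(2,4),(3,4)
  0 0 0 0 0
  2 0 0 0 0
  0 0 3 0 1
  0 0 0 0 1
  0 2 0 0 0
After step 2: ants at (1,2),(3,4),(2,4)
  0 0 0 0 0
  1 0 1 0 0
  0 0 2 0 2
  0 0 0 0 2
  0 1 0 0 0
After step 3: ants at (2,2),(2,4),(3,4)
  0 0 0 0 0
  0 0 0 0 0
  0 0 3 0 3
  0 0 0 0 3
  0 0 0 0 0
After step 4: ants at (1,2),(3,4),(2,4)
  0 0 0 0 0
  0 0 1 0 0
  0 0 2 0 4
  0 0 0 0 4
  0 0 0 0 0
After step 5: ants at (2,2),(2,4),(3,4)
  0 0 0 0 0
  0 0 0 0 0
  0 0 3 0 5
  0 0 0 0 5
  0 0 0 0 0

0 0 0 0 0
0 0 0 0 0
0 0 3 0 5
0 0 0 0 5
0 0 0 0 0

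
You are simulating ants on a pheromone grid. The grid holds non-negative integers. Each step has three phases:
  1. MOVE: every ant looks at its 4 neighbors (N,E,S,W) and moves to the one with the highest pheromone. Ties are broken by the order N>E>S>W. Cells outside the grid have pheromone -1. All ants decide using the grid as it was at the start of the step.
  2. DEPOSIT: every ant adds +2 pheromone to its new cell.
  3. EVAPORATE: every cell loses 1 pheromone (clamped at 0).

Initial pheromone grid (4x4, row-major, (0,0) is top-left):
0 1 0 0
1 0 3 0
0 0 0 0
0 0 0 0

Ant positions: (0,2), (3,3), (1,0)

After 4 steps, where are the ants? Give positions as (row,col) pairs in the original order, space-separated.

Step 1: ant0:(0,2)->S->(1,2) | ant1:(3,3)->N->(2,3) | ant2:(1,0)->N->(0,0)
  grid max=4 at (1,2)
Step 2: ant0:(1,2)->N->(0,2) | ant1:(2,3)->N->(1,3) | ant2:(0,0)->E->(0,1)
  grid max=3 at (1,2)
Step 3: ant0:(0,2)->S->(1,2) | ant1:(1,3)->W->(1,2) | ant2:(0,1)->E->(0,2)
  grid max=6 at (1,2)
Step 4: ant0:(1,2)->N->(0,2) | ant1:(1,2)->N->(0,2) | ant2:(0,2)->S->(1,2)
  grid max=7 at (1,2)

(0,2) (0,2) (1,2)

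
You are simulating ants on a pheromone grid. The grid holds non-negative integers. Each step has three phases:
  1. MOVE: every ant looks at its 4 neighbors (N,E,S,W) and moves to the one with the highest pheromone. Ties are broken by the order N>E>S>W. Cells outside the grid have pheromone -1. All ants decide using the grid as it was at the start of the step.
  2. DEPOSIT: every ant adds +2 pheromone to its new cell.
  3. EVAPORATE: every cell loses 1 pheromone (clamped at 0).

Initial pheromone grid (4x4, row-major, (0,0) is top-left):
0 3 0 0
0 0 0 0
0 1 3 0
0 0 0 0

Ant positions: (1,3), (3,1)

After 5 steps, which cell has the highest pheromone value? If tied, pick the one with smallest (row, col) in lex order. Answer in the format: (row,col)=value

Answer: (2,1)=2

Derivation:
Step 1: ant0:(1,3)->N->(0,3) | ant1:(3,1)->N->(2,1)
  grid max=2 at (0,1)
Step 2: ant0:(0,3)->S->(1,3) | ant1:(2,1)->E->(2,2)
  grid max=3 at (2,2)
Step 3: ant0:(1,3)->N->(0,3) | ant1:(2,2)->W->(2,1)
  grid max=2 at (2,1)
Step 4: ant0:(0,3)->S->(1,3) | ant1:(2,1)->E->(2,2)
  grid max=3 at (2,2)
Step 5: ant0:(1,3)->N->(0,3) | ant1:(2,2)->W->(2,1)
  grid max=2 at (2,1)
Final grid:
  0 0 0 1
  0 0 0 0
  0 2 2 0
  0 0 0 0
Max pheromone 2 at (2,1)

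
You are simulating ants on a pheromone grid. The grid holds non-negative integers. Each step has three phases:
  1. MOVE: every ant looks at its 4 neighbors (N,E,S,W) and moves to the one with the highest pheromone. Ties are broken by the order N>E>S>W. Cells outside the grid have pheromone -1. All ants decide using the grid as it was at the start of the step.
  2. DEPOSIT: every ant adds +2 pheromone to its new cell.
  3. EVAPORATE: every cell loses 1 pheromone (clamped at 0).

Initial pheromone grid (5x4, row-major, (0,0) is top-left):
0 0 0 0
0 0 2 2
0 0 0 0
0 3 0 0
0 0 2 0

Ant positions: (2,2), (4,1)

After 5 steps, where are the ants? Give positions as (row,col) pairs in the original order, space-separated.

Step 1: ant0:(2,2)->N->(1,2) | ant1:(4,1)->N->(3,1)
  grid max=4 at (3,1)
Step 2: ant0:(1,2)->E->(1,3) | ant1:(3,1)->N->(2,1)
  grid max=3 at (3,1)
Step 3: ant0:(1,3)->W->(1,2) | ant1:(2,1)->S->(3,1)
  grid max=4 at (3,1)
Step 4: ant0:(1,2)->E->(1,3) | ant1:(3,1)->N->(2,1)
  grid max=3 at (3,1)
Step 5: ant0:(1,3)->W->(1,2) | ant1:(2,1)->S->(3,1)
  grid max=4 at (3,1)

(1,2) (3,1)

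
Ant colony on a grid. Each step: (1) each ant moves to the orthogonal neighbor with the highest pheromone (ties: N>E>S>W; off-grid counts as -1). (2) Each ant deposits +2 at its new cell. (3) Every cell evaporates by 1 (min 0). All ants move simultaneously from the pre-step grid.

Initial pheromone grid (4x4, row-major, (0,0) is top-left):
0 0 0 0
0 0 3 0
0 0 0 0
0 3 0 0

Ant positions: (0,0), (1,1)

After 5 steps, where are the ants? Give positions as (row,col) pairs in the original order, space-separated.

Step 1: ant0:(0,0)->E->(0,1) | ant1:(1,1)->E->(1,2)
  grid max=4 at (1,2)
Step 2: ant0:(0,1)->E->(0,2) | ant1:(1,2)->N->(0,2)
  grid max=3 at (0,2)
Step 3: ant0:(0,2)->S->(1,2) | ant1:(0,2)->S->(1,2)
  grid max=6 at (1,2)
Step 4: ant0:(1,2)->N->(0,2) | ant1:(1,2)->N->(0,2)
  grid max=5 at (0,2)
Step 5: ant0:(0,2)->S->(1,2) | ant1:(0,2)->S->(1,2)
  grid max=8 at (1,2)

(1,2) (1,2)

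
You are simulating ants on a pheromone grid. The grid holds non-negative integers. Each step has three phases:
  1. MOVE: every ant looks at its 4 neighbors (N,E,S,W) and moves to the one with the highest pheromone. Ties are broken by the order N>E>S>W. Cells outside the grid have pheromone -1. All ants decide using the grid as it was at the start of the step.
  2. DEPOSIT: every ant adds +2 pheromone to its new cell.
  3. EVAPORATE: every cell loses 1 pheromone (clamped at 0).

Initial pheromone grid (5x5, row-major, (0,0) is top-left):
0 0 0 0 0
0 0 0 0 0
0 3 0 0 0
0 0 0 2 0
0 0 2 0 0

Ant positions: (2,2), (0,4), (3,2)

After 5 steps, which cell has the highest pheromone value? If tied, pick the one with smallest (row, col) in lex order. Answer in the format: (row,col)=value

Answer: (2,1)=4

Derivation:
Step 1: ant0:(2,2)->W->(2,1) | ant1:(0,4)->S->(1,4) | ant2:(3,2)->E->(3,3)
  grid max=4 at (2,1)
Step 2: ant0:(2,1)->N->(1,1) | ant1:(1,4)->N->(0,4) | ant2:(3,3)->N->(2,3)
  grid max=3 at (2,1)
Step 3: ant0:(1,1)->S->(2,1) | ant1:(0,4)->S->(1,4) | ant2:(2,3)->S->(3,3)
  grid max=4 at (2,1)
Step 4: ant0:(2,1)->N->(1,1) | ant1:(1,4)->N->(0,4) | ant2:(3,3)->N->(2,3)
  grid max=3 at (2,1)
Step 5: ant0:(1,1)->S->(2,1) | ant1:(0,4)->S->(1,4) | ant2:(2,3)->S->(3,3)
  grid max=4 at (2,1)
Final grid:
  0 0 0 0 0
  0 0 0 0 1
  0 4 0 0 0
  0 0 0 3 0
  0 0 0 0 0
Max pheromone 4 at (2,1)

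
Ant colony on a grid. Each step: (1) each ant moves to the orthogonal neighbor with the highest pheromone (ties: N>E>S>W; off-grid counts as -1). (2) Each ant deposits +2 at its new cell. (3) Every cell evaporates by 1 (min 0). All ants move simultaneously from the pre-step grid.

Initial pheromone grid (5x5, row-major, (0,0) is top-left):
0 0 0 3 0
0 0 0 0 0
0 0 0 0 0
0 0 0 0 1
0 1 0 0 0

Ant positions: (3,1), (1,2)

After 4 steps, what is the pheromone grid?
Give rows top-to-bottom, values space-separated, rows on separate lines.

After step 1: ants at (4,1),(0,2)
  0 0 1 2 0
  0 0 0 0 0
  0 0 0 0 0
  0 0 0 0 0
  0 2 0 0 0
After step 2: ants at (3,1),(0,3)
  0 0 0 3 0
  0 0 0 0 0
  0 0 0 0 0
  0 1 0 0 0
  0 1 0 0 0
After step 3: ants at (4,1),(0,4)
  0 0 0 2 1
  0 0 0 0 0
  0 0 0 0 0
  0 0 0 0 0
  0 2 0 0 0
After step 4: ants at (3,1),(0,3)
  0 0 0 3 0
  0 0 0 0 0
  0 0 0 0 0
  0 1 0 0 0
  0 1 0 0 0

0 0 0 3 0
0 0 0 0 0
0 0 0 0 0
0 1 0 0 0
0 1 0 0 0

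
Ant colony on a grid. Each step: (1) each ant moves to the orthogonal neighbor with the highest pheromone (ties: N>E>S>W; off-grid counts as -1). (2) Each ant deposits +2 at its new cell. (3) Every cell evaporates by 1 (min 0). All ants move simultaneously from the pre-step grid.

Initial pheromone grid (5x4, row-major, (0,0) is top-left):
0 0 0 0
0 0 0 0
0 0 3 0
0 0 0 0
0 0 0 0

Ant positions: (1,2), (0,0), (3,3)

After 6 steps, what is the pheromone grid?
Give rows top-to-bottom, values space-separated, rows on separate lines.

After step 1: ants at (2,2),(0,1),(2,3)
  0 1 0 0
  0 0 0 0
  0 0 4 1
  0 0 0 0
  0 0 0 0
After step 2: ants at (2,3),(0,2),(2,2)
  0 0 1 0
  0 0 0 0
  0 0 5 2
  0 0 0 0
  0 0 0 0
After step 3: ants at (2,2),(0,3),(2,3)
  0 0 0 1
  0 0 0 0
  0 0 6 3
  0 0 0 0
  0 0 0 0
After step 4: ants at (2,3),(1,3),(2,2)
  0 0 0 0
  0 0 0 1
  0 0 7 4
  0 0 0 0
  0 0 0 0
After step 5: ants at (2,2),(2,3),(2,3)
  0 0 0 0
  0 0 0 0
  0 0 8 7
  0 0 0 0
  0 0 0 0
After step 6: ants at (2,3),(2,2),(2,2)
  0 0 0 0
  0 0 0 0
  0 0 11 8
  0 0 0 0
  0 0 0 0

0 0 0 0
0 0 0 0
0 0 11 8
0 0 0 0
0 0 0 0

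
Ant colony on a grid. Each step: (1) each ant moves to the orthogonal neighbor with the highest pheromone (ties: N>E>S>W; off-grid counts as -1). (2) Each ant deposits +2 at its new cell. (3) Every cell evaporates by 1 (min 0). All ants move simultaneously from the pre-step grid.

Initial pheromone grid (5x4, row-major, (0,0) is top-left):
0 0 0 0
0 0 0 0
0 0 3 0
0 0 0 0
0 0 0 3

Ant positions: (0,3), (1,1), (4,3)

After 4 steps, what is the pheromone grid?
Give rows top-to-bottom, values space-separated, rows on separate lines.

After step 1: ants at (1,3),(0,1),(3,3)
  0 1 0 0
  0 0 0 1
  0 0 2 0
  0 0 0 1
  0 0 0 2
After step 2: ants at (0,3),(0,2),(4,3)
  0 0 1 1
  0 0 0 0
  0 0 1 0
  0 0 0 0
  0 0 0 3
After step 3: ants at (0,2),(0,3),(3,3)
  0 0 2 2
  0 0 0 0
  0 0 0 0
  0 0 0 1
  0 0 0 2
After step 4: ants at (0,3),(0,2),(4,3)
  0 0 3 3
  0 0 0 0
  0 0 0 0
  0 0 0 0
  0 0 0 3

0 0 3 3
0 0 0 0
0 0 0 0
0 0 0 0
0 0 0 3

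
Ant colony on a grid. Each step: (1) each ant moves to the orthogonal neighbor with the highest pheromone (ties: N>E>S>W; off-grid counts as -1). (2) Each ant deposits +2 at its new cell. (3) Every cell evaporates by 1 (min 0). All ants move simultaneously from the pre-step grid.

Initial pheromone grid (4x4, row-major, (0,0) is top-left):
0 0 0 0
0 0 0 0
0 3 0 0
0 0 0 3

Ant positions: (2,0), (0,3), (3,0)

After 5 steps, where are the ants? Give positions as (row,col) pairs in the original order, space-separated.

Step 1: ant0:(2,0)->E->(2,1) | ant1:(0,3)->S->(1,3) | ant2:(3,0)->N->(2,0)
  grid max=4 at (2,1)
Step 2: ant0:(2,1)->W->(2,0) | ant1:(1,3)->N->(0,3) | ant2:(2,0)->E->(2,1)
  grid max=5 at (2,1)
Step 3: ant0:(2,0)->E->(2,1) | ant1:(0,3)->S->(1,3) | ant2:(2,1)->W->(2,0)
  grid max=6 at (2,1)
Step 4: ant0:(2,1)->W->(2,0) | ant1:(1,3)->N->(0,3) | ant2:(2,0)->E->(2,1)
  grid max=7 at (2,1)
Step 5: ant0:(2,0)->E->(2,1) | ant1:(0,3)->S->(1,3) | ant2:(2,1)->W->(2,0)
  grid max=8 at (2,1)

(2,1) (1,3) (2,0)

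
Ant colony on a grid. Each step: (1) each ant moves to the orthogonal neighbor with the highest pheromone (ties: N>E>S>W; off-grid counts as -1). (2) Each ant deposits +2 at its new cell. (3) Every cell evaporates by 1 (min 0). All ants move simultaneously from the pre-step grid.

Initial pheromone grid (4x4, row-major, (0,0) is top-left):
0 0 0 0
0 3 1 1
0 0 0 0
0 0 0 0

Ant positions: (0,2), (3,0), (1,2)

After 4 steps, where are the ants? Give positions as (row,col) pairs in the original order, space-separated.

Step 1: ant0:(0,2)->S->(1,2) | ant1:(3,0)->N->(2,0) | ant2:(1,2)->W->(1,1)
  grid max=4 at (1,1)
Step 2: ant0:(1,2)->W->(1,1) | ant1:(2,0)->N->(1,0) | ant2:(1,1)->E->(1,2)
  grid max=5 at (1,1)
Step 3: ant0:(1,1)->E->(1,2) | ant1:(1,0)->E->(1,1) | ant2:(1,2)->W->(1,1)
  grid max=8 at (1,1)
Step 4: ant0:(1,2)->W->(1,1) | ant1:(1,1)->E->(1,2) | ant2:(1,1)->E->(1,2)
  grid max=9 at (1,1)

(1,1) (1,2) (1,2)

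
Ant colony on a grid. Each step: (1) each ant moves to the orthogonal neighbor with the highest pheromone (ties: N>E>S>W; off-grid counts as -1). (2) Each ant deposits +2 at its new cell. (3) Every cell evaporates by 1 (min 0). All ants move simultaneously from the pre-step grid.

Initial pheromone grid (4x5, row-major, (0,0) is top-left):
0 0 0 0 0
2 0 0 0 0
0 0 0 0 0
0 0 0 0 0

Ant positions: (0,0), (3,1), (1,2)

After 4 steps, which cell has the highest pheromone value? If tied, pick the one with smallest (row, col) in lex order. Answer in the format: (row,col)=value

Step 1: ant0:(0,0)->S->(1,0) | ant1:(3,1)->N->(2,1) | ant2:(1,2)->N->(0,2)
  grid max=3 at (1,0)
Step 2: ant0:(1,0)->N->(0,0) | ant1:(2,1)->N->(1,1) | ant2:(0,2)->E->(0,3)
  grid max=2 at (1,0)
Step 3: ant0:(0,0)->S->(1,0) | ant1:(1,1)->W->(1,0) | ant2:(0,3)->E->(0,4)
  grid max=5 at (1,0)
Step 4: ant0:(1,0)->N->(0,0) | ant1:(1,0)->N->(0,0) | ant2:(0,4)->S->(1,4)
  grid max=4 at (1,0)
Final grid:
  3 0 0 0 0
  4 0 0 0 1
  0 0 0 0 0
  0 0 0 0 0
Max pheromone 4 at (1,0)

Answer: (1,0)=4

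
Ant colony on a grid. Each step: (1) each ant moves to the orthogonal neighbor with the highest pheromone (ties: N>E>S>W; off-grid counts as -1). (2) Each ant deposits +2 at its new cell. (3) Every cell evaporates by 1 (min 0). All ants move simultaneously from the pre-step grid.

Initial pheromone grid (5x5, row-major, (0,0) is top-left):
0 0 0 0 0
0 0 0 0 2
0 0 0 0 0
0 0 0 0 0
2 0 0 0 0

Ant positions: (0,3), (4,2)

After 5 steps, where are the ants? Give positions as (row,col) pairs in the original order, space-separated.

Step 1: ant0:(0,3)->E->(0,4) | ant1:(4,2)->N->(3,2)
  grid max=1 at (0,4)
Step 2: ant0:(0,4)->S->(1,4) | ant1:(3,2)->N->(2,2)
  grid max=2 at (1,4)
Step 3: ant0:(1,4)->N->(0,4) | ant1:(2,2)->N->(1,2)
  grid max=1 at (0,4)
Step 4: ant0:(0,4)->S->(1,4) | ant1:(1,2)->N->(0,2)
  grid max=2 at (1,4)
Step 5: ant0:(1,4)->N->(0,4) | ant1:(0,2)->E->(0,3)
  grid max=1 at (0,3)

(0,4) (0,3)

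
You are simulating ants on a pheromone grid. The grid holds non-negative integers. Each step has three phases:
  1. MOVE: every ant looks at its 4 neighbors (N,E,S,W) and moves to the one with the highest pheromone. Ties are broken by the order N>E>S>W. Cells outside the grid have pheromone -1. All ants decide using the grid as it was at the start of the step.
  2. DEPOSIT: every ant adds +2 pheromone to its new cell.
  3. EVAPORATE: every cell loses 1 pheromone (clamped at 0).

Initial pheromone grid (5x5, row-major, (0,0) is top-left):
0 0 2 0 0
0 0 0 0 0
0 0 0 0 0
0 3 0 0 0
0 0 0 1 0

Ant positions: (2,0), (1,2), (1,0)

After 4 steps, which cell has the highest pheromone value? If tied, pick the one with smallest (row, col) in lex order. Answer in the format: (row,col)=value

Step 1: ant0:(2,0)->N->(1,0) | ant1:(1,2)->N->(0,2) | ant2:(1,0)->N->(0,0)
  grid max=3 at (0,2)
Step 2: ant0:(1,0)->N->(0,0) | ant1:(0,2)->E->(0,3) | ant2:(0,0)->S->(1,0)
  grid max=2 at (0,0)
Step 3: ant0:(0,0)->S->(1,0) | ant1:(0,3)->W->(0,2) | ant2:(1,0)->N->(0,0)
  grid max=3 at (0,0)
Step 4: ant0:(1,0)->N->(0,0) | ant1:(0,2)->E->(0,3) | ant2:(0,0)->S->(1,0)
  grid max=4 at (0,0)
Final grid:
  4 0 2 1 0
  4 0 0 0 0
  0 0 0 0 0
  0 0 0 0 0
  0 0 0 0 0
Max pheromone 4 at (0,0)

Answer: (0,0)=4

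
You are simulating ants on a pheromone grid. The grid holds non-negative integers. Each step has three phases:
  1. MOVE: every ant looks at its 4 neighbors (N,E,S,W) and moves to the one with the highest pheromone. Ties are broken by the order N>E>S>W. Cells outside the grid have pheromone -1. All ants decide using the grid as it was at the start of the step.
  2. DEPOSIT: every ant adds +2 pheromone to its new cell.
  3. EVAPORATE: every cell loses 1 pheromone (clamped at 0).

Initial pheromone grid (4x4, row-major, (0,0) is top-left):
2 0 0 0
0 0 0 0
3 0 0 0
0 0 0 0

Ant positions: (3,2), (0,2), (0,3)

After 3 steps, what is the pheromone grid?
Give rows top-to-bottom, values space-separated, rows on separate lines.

After step 1: ants at (2,2),(0,3),(1,3)
  1 0 0 1
  0 0 0 1
  2 0 1 0
  0 0 0 0
After step 2: ants at (1,2),(1,3),(0,3)
  0 0 0 2
  0 0 1 2
  1 0 0 0
  0 0 0 0
After step 3: ants at (1,3),(0,3),(1,3)
  0 0 0 3
  0 0 0 5
  0 0 0 0
  0 0 0 0

0 0 0 3
0 0 0 5
0 0 0 0
0 0 0 0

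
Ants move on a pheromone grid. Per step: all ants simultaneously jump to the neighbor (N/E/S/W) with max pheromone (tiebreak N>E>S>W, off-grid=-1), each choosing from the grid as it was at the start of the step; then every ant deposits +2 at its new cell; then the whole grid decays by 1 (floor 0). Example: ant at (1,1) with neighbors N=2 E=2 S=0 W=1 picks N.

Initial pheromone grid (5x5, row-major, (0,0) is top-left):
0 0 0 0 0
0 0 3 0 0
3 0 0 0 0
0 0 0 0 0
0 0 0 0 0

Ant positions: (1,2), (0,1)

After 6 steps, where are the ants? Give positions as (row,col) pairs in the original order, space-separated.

Step 1: ant0:(1,2)->N->(0,2) | ant1:(0,1)->E->(0,2)
  grid max=3 at (0,2)
Step 2: ant0:(0,2)->S->(1,2) | ant1:(0,2)->S->(1,2)
  grid max=5 at (1,2)
Step 3: ant0:(1,2)->N->(0,2) | ant1:(1,2)->N->(0,2)
  grid max=5 at (0,2)
Step 4: ant0:(0,2)->S->(1,2) | ant1:(0,2)->S->(1,2)
  grid max=7 at (1,2)
Step 5: ant0:(1,2)->N->(0,2) | ant1:(1,2)->N->(0,2)
  grid max=7 at (0,2)
Step 6: ant0:(0,2)->S->(1,2) | ant1:(0,2)->S->(1,2)
  grid max=9 at (1,2)

(1,2) (1,2)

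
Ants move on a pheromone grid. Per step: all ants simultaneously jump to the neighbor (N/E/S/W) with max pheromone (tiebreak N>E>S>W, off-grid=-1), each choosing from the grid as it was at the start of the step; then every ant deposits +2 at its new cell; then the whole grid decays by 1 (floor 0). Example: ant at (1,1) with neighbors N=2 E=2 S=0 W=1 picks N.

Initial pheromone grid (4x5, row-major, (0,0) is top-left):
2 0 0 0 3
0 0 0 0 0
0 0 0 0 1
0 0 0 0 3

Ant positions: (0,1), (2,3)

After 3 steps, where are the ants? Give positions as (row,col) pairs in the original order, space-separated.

Step 1: ant0:(0,1)->W->(0,0) | ant1:(2,3)->E->(2,4)
  grid max=3 at (0,0)
Step 2: ant0:(0,0)->E->(0,1) | ant1:(2,4)->S->(3,4)
  grid max=3 at (3,4)
Step 3: ant0:(0,1)->W->(0,0) | ant1:(3,4)->N->(2,4)
  grid max=3 at (0,0)

(0,0) (2,4)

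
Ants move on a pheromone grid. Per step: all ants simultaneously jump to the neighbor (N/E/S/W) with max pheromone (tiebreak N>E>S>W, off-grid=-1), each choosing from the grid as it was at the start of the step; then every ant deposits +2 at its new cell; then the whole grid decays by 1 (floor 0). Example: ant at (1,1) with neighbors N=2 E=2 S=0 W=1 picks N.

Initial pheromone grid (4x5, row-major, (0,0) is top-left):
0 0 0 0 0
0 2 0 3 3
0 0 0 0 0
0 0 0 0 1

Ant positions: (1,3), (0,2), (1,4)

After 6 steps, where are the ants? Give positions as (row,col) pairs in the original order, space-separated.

Step 1: ant0:(1,3)->E->(1,4) | ant1:(0,2)->E->(0,3) | ant2:(1,4)->W->(1,3)
  grid max=4 at (1,3)
Step 2: ant0:(1,4)->W->(1,3) | ant1:(0,3)->S->(1,3) | ant2:(1,3)->E->(1,4)
  grid max=7 at (1,3)
Step 3: ant0:(1,3)->E->(1,4) | ant1:(1,3)->E->(1,4) | ant2:(1,4)->W->(1,3)
  grid max=8 at (1,3)
Step 4: ant0:(1,4)->W->(1,3) | ant1:(1,4)->W->(1,3) | ant2:(1,3)->E->(1,4)
  grid max=11 at (1,3)
Step 5: ant0:(1,3)->E->(1,4) | ant1:(1,3)->E->(1,4) | ant2:(1,4)->W->(1,3)
  grid max=12 at (1,3)
Step 6: ant0:(1,4)->W->(1,3) | ant1:(1,4)->W->(1,3) | ant2:(1,3)->E->(1,4)
  grid max=15 at (1,3)

(1,3) (1,3) (1,4)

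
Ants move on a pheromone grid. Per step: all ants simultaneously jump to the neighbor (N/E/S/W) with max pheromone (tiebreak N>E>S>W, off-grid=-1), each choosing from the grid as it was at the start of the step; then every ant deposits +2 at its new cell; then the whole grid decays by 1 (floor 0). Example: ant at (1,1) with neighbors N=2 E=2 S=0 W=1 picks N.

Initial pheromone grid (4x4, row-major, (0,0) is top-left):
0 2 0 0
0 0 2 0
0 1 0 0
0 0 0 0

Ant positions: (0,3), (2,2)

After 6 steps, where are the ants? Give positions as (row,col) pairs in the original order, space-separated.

Step 1: ant0:(0,3)->S->(1,3) | ant1:(2,2)->N->(1,2)
  grid max=3 at (1,2)
Step 2: ant0:(1,3)->W->(1,2) | ant1:(1,2)->E->(1,3)
  grid max=4 at (1,2)
Step 3: ant0:(1,2)->E->(1,3) | ant1:(1,3)->W->(1,2)
  grid max=5 at (1,2)
Step 4: ant0:(1,3)->W->(1,2) | ant1:(1,2)->E->(1,3)
  grid max=6 at (1,2)
Step 5: ant0:(1,2)->E->(1,3) | ant1:(1,3)->W->(1,2)
  grid max=7 at (1,2)
Step 6: ant0:(1,3)->W->(1,2) | ant1:(1,2)->E->(1,3)
  grid max=8 at (1,2)

(1,2) (1,3)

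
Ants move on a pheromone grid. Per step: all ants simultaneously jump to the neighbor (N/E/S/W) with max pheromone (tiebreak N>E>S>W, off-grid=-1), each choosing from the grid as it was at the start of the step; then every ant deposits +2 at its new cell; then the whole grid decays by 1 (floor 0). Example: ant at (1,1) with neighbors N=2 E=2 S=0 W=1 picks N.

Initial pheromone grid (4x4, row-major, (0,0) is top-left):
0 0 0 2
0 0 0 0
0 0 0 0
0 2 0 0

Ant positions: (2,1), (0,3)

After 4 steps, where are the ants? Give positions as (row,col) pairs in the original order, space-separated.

Step 1: ant0:(2,1)->S->(3,1) | ant1:(0,3)->S->(1,3)
  grid max=3 at (3,1)
Step 2: ant0:(3,1)->N->(2,1) | ant1:(1,3)->N->(0,3)
  grid max=2 at (0,3)
Step 3: ant0:(2,1)->S->(3,1) | ant1:(0,3)->S->(1,3)
  grid max=3 at (3,1)
Step 4: ant0:(3,1)->N->(2,1) | ant1:(1,3)->N->(0,3)
  grid max=2 at (0,3)

(2,1) (0,3)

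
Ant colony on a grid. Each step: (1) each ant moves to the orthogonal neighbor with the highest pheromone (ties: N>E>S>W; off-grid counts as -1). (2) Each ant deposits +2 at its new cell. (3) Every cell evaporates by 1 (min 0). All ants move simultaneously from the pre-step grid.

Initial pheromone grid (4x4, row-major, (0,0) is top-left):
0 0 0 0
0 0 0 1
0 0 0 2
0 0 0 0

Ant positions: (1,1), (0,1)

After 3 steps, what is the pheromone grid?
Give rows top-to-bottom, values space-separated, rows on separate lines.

After step 1: ants at (0,1),(0,2)
  0 1 1 0
  0 0 0 0
  0 0 0 1
  0 0 0 0
After step 2: ants at (0,2),(0,1)
  0 2 2 0
  0 0 0 0
  0 0 0 0
  0 0 0 0
After step 3: ants at (0,1),(0,2)
  0 3 3 0
  0 0 0 0
  0 0 0 0
  0 0 0 0

0 3 3 0
0 0 0 0
0 0 0 0
0 0 0 0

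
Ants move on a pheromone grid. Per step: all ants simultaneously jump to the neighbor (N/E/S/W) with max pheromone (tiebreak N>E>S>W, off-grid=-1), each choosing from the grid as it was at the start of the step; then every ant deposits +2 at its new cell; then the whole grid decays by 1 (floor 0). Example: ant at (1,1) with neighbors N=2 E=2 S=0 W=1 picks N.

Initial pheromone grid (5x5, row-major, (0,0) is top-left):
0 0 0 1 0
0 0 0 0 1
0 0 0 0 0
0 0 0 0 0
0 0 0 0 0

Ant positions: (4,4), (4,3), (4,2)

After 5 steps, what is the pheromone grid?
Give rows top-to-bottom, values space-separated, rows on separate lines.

After step 1: ants at (3,4),(3,3),(3,2)
  0 0 0 0 0
  0 0 0 0 0
  0 0 0 0 0
  0 0 1 1 1
  0 0 0 0 0
After step 2: ants at (3,3),(3,4),(3,3)
  0 0 0 0 0
  0 0 0 0 0
  0 0 0 0 0
  0 0 0 4 2
  0 0 0 0 0
After step 3: ants at (3,4),(3,3),(3,4)
  0 0 0 0 0
  0 0 0 0 0
  0 0 0 0 0
  0 0 0 5 5
  0 0 0 0 0
After step 4: ants at (3,3),(3,4),(3,3)
  0 0 0 0 0
  0 0 0 0 0
  0 0 0 0 0
  0 0 0 8 6
  0 0 0 0 0
After step 5: ants at (3,4),(3,3),(3,4)
  0 0 0 0 0
  0 0 0 0 0
  0 0 0 0 0
  0 0 0 9 9
  0 0 0 0 0

0 0 0 0 0
0 0 0 0 0
0 0 0 0 0
0 0 0 9 9
0 0 0 0 0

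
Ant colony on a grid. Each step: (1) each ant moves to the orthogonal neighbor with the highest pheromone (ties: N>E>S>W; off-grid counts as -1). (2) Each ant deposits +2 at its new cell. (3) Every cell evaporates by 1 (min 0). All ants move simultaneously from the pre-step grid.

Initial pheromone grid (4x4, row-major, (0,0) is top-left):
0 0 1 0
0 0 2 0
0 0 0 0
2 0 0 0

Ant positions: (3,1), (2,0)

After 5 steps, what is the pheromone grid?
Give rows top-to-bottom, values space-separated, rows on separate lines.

After step 1: ants at (3,0),(3,0)
  0 0 0 0
  0 0 1 0
  0 0 0 0
  5 0 0 0
After step 2: ants at (2,0),(2,0)
  0 0 0 0
  0 0 0 0
  3 0 0 0
  4 0 0 0
After step 3: ants at (3,0),(3,0)
  0 0 0 0
  0 0 0 0
  2 0 0 0
  7 0 0 0
After step 4: ants at (2,0),(2,0)
  0 0 0 0
  0 0 0 0
  5 0 0 0
  6 0 0 0
After step 5: ants at (3,0),(3,0)
  0 0 0 0
  0 0 0 0
  4 0 0 0
  9 0 0 0

0 0 0 0
0 0 0 0
4 0 0 0
9 0 0 0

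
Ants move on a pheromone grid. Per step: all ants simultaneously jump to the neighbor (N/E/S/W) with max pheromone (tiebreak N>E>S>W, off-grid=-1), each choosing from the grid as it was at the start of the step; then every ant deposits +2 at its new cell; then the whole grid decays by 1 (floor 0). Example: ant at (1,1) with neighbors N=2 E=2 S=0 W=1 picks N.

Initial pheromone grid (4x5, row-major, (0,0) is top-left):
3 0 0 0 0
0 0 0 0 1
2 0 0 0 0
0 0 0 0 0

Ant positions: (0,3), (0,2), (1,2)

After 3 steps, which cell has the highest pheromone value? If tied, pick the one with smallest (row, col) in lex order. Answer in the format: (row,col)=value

Answer: (0,3)=5

Derivation:
Step 1: ant0:(0,3)->E->(0,4) | ant1:(0,2)->E->(0,3) | ant2:(1,2)->N->(0,2)
  grid max=2 at (0,0)
Step 2: ant0:(0,4)->W->(0,3) | ant1:(0,3)->E->(0,4) | ant2:(0,2)->E->(0,3)
  grid max=4 at (0,3)
Step 3: ant0:(0,3)->E->(0,4) | ant1:(0,4)->W->(0,3) | ant2:(0,3)->E->(0,4)
  grid max=5 at (0,3)
Final grid:
  0 0 0 5 5
  0 0 0 0 0
  0 0 0 0 0
  0 0 0 0 0
Max pheromone 5 at (0,3)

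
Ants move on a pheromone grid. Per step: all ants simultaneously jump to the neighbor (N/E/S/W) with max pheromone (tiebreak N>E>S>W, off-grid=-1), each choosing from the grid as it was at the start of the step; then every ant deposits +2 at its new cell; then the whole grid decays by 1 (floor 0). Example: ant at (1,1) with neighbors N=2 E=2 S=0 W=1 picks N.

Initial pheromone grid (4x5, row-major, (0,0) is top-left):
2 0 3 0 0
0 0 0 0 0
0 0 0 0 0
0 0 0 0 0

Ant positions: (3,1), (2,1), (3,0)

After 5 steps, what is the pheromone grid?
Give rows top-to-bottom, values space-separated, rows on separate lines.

After step 1: ants at (2,1),(1,1),(2,0)
  1 0 2 0 0
  0 1 0 0 0
  1 1 0 0 0
  0 0 0 0 0
After step 2: ants at (1,1),(2,1),(2,1)
  0 0 1 0 0
  0 2 0 0 0
  0 4 0 0 0
  0 0 0 0 0
After step 3: ants at (2,1),(1,1),(1,1)
  0 0 0 0 0
  0 5 0 0 0
  0 5 0 0 0
  0 0 0 0 0
After step 4: ants at (1,1),(2,1),(2,1)
  0 0 0 0 0
  0 6 0 0 0
  0 8 0 0 0
  0 0 0 0 0
After step 5: ants at (2,1),(1,1),(1,1)
  0 0 0 0 0
  0 9 0 0 0
  0 9 0 0 0
  0 0 0 0 0

0 0 0 0 0
0 9 0 0 0
0 9 0 0 0
0 0 0 0 0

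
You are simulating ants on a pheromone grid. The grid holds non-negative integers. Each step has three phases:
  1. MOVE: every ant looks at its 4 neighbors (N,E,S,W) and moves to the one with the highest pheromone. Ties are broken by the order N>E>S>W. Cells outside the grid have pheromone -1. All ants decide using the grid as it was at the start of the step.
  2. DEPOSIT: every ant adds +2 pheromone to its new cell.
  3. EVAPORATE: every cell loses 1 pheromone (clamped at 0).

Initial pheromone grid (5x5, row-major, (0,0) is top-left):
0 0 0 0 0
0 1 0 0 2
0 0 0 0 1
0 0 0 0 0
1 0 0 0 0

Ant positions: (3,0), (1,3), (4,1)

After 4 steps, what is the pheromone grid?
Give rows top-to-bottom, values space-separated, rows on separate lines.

After step 1: ants at (4,0),(1,4),(4,0)
  0 0 0 0 0
  0 0 0 0 3
  0 0 0 0 0
  0 0 0 0 0
  4 0 0 0 0
After step 2: ants at (3,0),(0,4),(3,0)
  0 0 0 0 1
  0 0 0 0 2
  0 0 0 0 0
  3 0 0 0 0
  3 0 0 0 0
After step 3: ants at (4,0),(1,4),(4,0)
  0 0 0 0 0
  0 0 0 0 3
  0 0 0 0 0
  2 0 0 0 0
  6 0 0 0 0
After step 4: ants at (3,0),(0,4),(3,0)
  0 0 0 0 1
  0 0 0 0 2
  0 0 0 0 0
  5 0 0 0 0
  5 0 0 0 0

0 0 0 0 1
0 0 0 0 2
0 0 0 0 0
5 0 0 0 0
5 0 0 0 0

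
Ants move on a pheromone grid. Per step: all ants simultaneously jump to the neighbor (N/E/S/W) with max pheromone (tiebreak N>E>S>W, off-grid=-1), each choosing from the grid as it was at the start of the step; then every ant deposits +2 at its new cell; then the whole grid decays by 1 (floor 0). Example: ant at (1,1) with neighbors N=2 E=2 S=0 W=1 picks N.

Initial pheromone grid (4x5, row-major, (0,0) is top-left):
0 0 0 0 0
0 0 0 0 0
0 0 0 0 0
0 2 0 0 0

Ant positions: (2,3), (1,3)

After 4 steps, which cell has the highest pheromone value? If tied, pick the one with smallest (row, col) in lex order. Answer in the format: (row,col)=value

Step 1: ant0:(2,3)->N->(1,3) | ant1:(1,3)->N->(0,3)
  grid max=1 at (0,3)
Step 2: ant0:(1,3)->N->(0,3) | ant1:(0,3)->S->(1,3)
  grid max=2 at (0,3)
Step 3: ant0:(0,3)->S->(1,3) | ant1:(1,3)->N->(0,3)
  grid max=3 at (0,3)
Step 4: ant0:(1,3)->N->(0,3) | ant1:(0,3)->S->(1,3)
  grid max=4 at (0,3)
Final grid:
  0 0 0 4 0
  0 0 0 4 0
  0 0 0 0 0
  0 0 0 0 0
Max pheromone 4 at (0,3)

Answer: (0,3)=4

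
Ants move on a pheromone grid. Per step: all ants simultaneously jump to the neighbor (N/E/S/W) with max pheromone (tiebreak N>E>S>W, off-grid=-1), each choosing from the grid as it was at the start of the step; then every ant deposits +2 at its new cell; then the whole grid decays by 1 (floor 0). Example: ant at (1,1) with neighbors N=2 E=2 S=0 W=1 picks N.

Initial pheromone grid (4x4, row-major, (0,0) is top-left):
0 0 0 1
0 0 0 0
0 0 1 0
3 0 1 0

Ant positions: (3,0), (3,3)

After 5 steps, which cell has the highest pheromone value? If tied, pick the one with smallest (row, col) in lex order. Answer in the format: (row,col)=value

Answer: (3,0)=2

Derivation:
Step 1: ant0:(3,0)->N->(2,0) | ant1:(3,3)->W->(3,2)
  grid max=2 at (3,0)
Step 2: ant0:(2,0)->S->(3,0) | ant1:(3,2)->N->(2,2)
  grid max=3 at (3,0)
Step 3: ant0:(3,0)->N->(2,0) | ant1:(2,2)->S->(3,2)
  grid max=2 at (3,0)
Step 4: ant0:(2,0)->S->(3,0) | ant1:(3,2)->N->(2,2)
  grid max=3 at (3,0)
Step 5: ant0:(3,0)->N->(2,0) | ant1:(2,2)->S->(3,2)
  grid max=2 at (3,0)
Final grid:
  0 0 0 0
  0 0 0 0
  1 0 0 0
  2 0 2 0
Max pheromone 2 at (3,0)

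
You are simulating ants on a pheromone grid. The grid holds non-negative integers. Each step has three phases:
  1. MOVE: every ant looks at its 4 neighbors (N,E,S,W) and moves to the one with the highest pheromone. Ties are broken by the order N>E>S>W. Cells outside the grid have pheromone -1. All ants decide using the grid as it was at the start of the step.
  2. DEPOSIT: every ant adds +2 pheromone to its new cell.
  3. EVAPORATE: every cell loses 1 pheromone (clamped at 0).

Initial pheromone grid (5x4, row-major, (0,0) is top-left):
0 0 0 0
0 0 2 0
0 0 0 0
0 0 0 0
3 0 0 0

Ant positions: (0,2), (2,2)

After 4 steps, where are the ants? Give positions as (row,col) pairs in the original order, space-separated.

Step 1: ant0:(0,2)->S->(1,2) | ant1:(2,2)->N->(1,2)
  grid max=5 at (1,2)
Step 2: ant0:(1,2)->N->(0,2) | ant1:(1,2)->N->(0,2)
  grid max=4 at (1,2)
Step 3: ant0:(0,2)->S->(1,2) | ant1:(0,2)->S->(1,2)
  grid max=7 at (1,2)
Step 4: ant0:(1,2)->N->(0,2) | ant1:(1,2)->N->(0,2)
  grid max=6 at (1,2)

(0,2) (0,2)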